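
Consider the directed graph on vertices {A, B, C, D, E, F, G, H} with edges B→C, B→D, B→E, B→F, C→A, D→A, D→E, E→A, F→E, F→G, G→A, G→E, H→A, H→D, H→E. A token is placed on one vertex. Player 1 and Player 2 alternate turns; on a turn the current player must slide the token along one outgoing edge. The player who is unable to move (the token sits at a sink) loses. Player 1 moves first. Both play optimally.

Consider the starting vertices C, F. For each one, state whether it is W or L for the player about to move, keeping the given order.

Positions with no move are L. A position that does have a move is losing for the player to move precisely when every available move leads to a winning position for the opponent. Fill in the labels:
Every edge goes from a vertex to one that appears earlier in the order A, E, D, C, G, H, F, B, so processing vertices in that order labels each vertex after all of its successors.
A: no outgoing edge → L
E: →A(L), so W
D: →A(L), so W
C: →A(L), so W
G: →A(L), so W
H: →A(L), so W
F: →G(W), E(W) — all W, so L
B: →F(L), so W

C: W, F: L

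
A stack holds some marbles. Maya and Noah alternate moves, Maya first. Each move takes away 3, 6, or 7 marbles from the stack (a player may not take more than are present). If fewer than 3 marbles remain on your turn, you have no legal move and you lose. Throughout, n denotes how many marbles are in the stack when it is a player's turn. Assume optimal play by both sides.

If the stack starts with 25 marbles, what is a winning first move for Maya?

Build the W/L table. Terminal = L. A non-terminal position is W if it has a move to some L; otherwise it is L.
n=0: no move → L
n=1: no move → L
n=2: no move → L
n=3: →0(L), so W
n=4: →1(L), so W
n=5: →2(L), so W
n=6: →0(L), so W
n=7: →1(L), so W
n=8: →2(L), so W
n=9: →2(L), so W
n=10: →7(W), 4(W), 3(W) — all W, so L
n=11: →8(W), 5(W), 4(W) — all W, so L
n=12: →9(W), 6(W), 5(W) — all W, so L
n=13: →10(L), so W
n=14: →11(L), so W
n=15: →12(L), so W
n=16: →10(L), so W
n=17: →11(L), so W
n=18: →12(L), so W
n=19: →12(L), so W
n=20: →17(W), 14(W), 13(W) — all W, so L
n=21: →18(W), 15(W), 14(W) — all W, so L
n=22: →19(W), 16(W), 15(W) — all W, so L
n=23: →20(L), so W
n=24: →21(L), so W
n=25: →22(L), so W
From 25, the L positions reachable in one move are: 22.

Remove 3, leaving 22.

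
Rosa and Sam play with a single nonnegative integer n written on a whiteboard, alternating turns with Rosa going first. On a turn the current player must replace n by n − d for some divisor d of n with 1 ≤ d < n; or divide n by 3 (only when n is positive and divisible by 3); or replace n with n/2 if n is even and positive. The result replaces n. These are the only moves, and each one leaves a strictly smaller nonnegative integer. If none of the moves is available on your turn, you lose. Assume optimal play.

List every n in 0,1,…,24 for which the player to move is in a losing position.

Compute win/loss labels from the base case upward. A position with no move is L. Any other position is W if it can reach an L in one move, else L.
n=0: no move → L
n=1: no move → L
n=2: W (go to 1, an L position)
n=3: W (go to 1, an L position)
n=4: L (options 2(W), 3(W) are all W)
n=5: W (go to 4, an L position)
n=6: W (go to 4, an L position)
n=7: L (sole option 6(W) is W)
n=8: W (go to 4, an L position)
n=9: L (options 3(W), 6(W), 8(W) are all W)
n=10: W (go to 9, an L position)
n=11: L (sole option 10(W) is W)
n=12: W (go to 4, an L position)
n=13: L (sole option 12(W) is W)
n=14: W (go to 7, an L position)
n=15: L (options 5(W), 10(W), 12(W), 14(W) are all W)
n=16: W (go to 15, an L position)
n=17: L (sole option 16(W) is W)
n=18: W (go to 9, an L position)
n=19: L (sole option 18(W) is W)
n=20: W (go to 15, an L position)
n=21: W (go to 7, an L position)
n=22: W (go to 11, an L position)
n=23: L (sole option 22(W) is W)
n=24: W (go to 23, an L position)
Reading off the rows marked L gives the requested list; there are 11 such values of n.

0, 1, 4, 7, 9, 11, 13, 15, 17, 19, 23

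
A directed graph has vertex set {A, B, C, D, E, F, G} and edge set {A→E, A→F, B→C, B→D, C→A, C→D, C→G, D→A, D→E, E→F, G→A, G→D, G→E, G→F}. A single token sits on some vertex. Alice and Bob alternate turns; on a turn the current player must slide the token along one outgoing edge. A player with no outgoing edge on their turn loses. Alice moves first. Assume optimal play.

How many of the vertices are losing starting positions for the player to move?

Positions with no move are L. A position that does have a move is losing for the player to move precisely when every available move leads to a winning position for the opponent. Fill in the labels:
Every edge goes from a vertex to one that appears earlier in the order F, E, A, D, G, C, B, so processing vertices in that order labels each vertex after all of its successors.
F: no outgoing edge → L
E: reaches L-position F → W
A: reaches L-position F → W
D: only reaches A(W), E(W), all W → L
G: reaches L-position D → W
C: reaches L-position D → W
B: reaches L-position D → W
The L vertices are D, F; that is 2 in all.

2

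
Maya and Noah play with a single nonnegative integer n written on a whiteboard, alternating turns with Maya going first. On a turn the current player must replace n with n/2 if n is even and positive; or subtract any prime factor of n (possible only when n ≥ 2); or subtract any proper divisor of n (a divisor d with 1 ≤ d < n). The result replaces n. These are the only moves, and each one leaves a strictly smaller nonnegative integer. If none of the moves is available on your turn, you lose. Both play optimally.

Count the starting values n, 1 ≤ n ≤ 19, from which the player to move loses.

Positions with no move are L. A position that does have a move is losing for the player to move precisely when every available move leads to a winning position for the opponent. Fill in the labels:
n=0: no move → L
n=1: no move → L
n=2: reaches L-position 0 → W
n=3: reaches L-position 0 → W
n=4: only reaches 2(W), 3(W), all W → L
n=5: reaches L-position 0 → W
n=6: reaches L-position 4 → W
n=7: reaches L-position 0 → W
n=8: reaches L-position 4 → W
n=9: only reaches 6(W), 8(W), all W → L
n=10: reaches L-position 9 → W
n=11: reaches L-position 0 → W
n=12: reaches L-position 9 → W
n=13: reaches L-position 0 → W
n=14: only reaches 7(W), 12(W), 13(W), all W → L
n=15: reaches L-position 14 → W
n=16: reaches L-position 14 → W
n=17: reaches L-position 0 → W
n=18: reaches L-position 9 → W
n=19: reaches L-position 0 → W
L entries with 1 ≤ n ≤ 19 (n=0 is outside the asked range and is not counted): n = 1, 4, 9, 14; that makes 4.

4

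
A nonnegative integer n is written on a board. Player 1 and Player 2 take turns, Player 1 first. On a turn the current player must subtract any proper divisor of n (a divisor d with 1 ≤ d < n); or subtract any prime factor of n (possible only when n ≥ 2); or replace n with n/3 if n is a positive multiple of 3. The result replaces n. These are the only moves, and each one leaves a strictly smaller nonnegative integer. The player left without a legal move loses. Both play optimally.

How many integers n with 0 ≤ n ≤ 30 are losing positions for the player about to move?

Work bottom-up. With no move the player to move loses. Otherwise the position is W if at least one move leads to an L position for the opponent, and L if every move leads to a W.
n=0: no move → L
n=1: no move → L
n=2: reaches L-position 0 → W
n=3: reaches L-position 0 → W
n=4: only reaches 2(W), 3(W), all W → L
n=5: reaches L-position 0 → W
n=6: reaches L-position 4 → W
n=7: reaches L-position 0 → W
n=8: reaches L-position 4 → W
n=9: only reaches 3(W), 6(W), 8(W), all W → L
n=10: reaches L-position 9 → W
n=11: reaches L-position 0 → W
n=12: reaches L-position 4 → W
n=13: reaches L-position 0 → W
n=14: only reaches 7(W), 12(W), 13(W), all W → L
n=15: reaches L-position 14 → W
n=16: reaches L-position 14 → W
n=17: reaches L-position 0 → W
n=18: reaches L-position 9 → W
n=19: reaches L-position 0 → W
n=20: only reaches 10(W), 15(W), 16(W), 18(W), 19(W), all W → L
n=21: reaches L-position 14 → W
n=22: reaches L-position 20 → W
n=23: reaches L-position 0 → W
n=24: reaches L-position 20 → W
n=25: reaches L-position 20 → W
n=26: only reaches 13(W), 24(W), 25(W), all W → L
n=27: reaches L-position 9 → W
n=28: reaches L-position 14 → W
n=29: reaches L-position 0 → W
n=30: reaches L-position 20 → W
L entries with 0 ≤ n ≤ 30: n = 0, 1, 4, 9, 14, 20, 26; that makes 7.

7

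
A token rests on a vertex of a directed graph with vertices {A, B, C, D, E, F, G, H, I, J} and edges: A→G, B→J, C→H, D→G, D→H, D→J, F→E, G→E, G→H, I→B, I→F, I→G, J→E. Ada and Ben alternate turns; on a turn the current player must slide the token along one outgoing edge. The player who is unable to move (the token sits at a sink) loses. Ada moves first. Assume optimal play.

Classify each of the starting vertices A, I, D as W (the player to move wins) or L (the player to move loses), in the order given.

A: L, I: W, D: W

Positions with no move are L. A position that does have a move is losing for the player to move precisely when every available move leads to a winning position for the opponent. Fill in the labels:
Every edge goes from a vertex to one that appears earlier in the order H, E, F, J, G, D, B, I, C, A, so processing vertices in that order labels each vertex after all of its successors.
H: no outgoing edge → L
E: no outgoing edge → L
F: reaches L-position E → W
J: reaches L-position E → W
G: reaches L-position E → W
D: reaches L-position H → W
B: only reaches J(W), which is W → L
I: reaches L-position B → W
C: reaches L-position H → W
A: only reaches G(W), which is W → L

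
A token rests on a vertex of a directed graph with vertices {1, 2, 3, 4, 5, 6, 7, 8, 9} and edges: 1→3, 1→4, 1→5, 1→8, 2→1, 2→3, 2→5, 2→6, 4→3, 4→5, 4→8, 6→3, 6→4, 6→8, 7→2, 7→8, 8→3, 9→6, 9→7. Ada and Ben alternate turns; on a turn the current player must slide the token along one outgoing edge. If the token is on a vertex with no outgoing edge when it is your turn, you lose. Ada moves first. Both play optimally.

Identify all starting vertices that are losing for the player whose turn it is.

Positions with no move are L. A position that does have a move is losing for the player to move precisely when every available move leads to a winning position for the opponent. Fill in the labels:
Every edge goes from a vertex to one that appears earlier in the order 5, 3, 8, 4, 6, 1, 2, 7, 9, so processing vertices in that order labels each vertex after all of its successors.
5: no outgoing edge → L
3: no outgoing edge → L
8: can move to 3, which is L ⇒ W
4: can move to 3, which is L ⇒ W
6: can move to 3, which is L ⇒ W
1: can move to 3, which is L ⇒ W
2: can move to 3, which is L ⇒ W
7: moves to 2(W), 8(W); every one is W ⇒ L
9: can move to 7, which is L ⇒ W
Reading off the rows marked L gives the requested list; there are 3 such vertices.

3, 5, 7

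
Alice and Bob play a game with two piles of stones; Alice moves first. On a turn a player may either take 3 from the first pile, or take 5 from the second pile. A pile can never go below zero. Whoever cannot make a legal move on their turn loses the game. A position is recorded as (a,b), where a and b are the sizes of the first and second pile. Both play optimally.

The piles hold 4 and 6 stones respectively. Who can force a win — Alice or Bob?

Bob wins.

Positions with no move are L. A position that does have a move is losing for the player to move precisely when every available move leads to a winning position for the opponent. Fill in the labels:
No move ever increases a pile, so every position that can arise here has a ≤ 4 and b ≤ 6; it is enough to label the cells with 0 ≤ a ≤ 4 and 0 ≤ b ≤ 6.
Every move lowers a or b (never raises either), so fill the grid row by row in increasing a, and left to right within a row: each cell's successors are then already labelled.
      b=0  b=1  b=2  b=3  b=4  b=5  b=6
a=0:    L    L    L    L    L    W    W
a=1:    L    L    L    L    L    W    W
a=2:    L    L    L    L    L    W    W
a=3:    W    W    W    W    W    L    L
a=4:    W    W    W    W    W    L    L
Cells with no legal move (terminal, hence L): (0,0), (0,1), (0,2), (0,3), (0,4), (1,0), (1,1), (1,2), (1,3), (1,4), (2,0), (2,1), (2,2), (2,3), (2,4).
The remaining L cells, each justified by listing all of its moves:
(3,5): only reaches (0,5)(W), (3,0)(W), all W → L
(3,6): only reaches (0,6)(W), (3,1)(W), all W → L
(4,5): only reaches (1,5)(W), (4,0)(W), all W → L
(4,6): only reaches (1,6)(W), (4,1)(W), all W → L
Every other cell has at least one move into one of the L cells above, so it is W.
Every move from (4,6) reaches a W position, so the mover loses.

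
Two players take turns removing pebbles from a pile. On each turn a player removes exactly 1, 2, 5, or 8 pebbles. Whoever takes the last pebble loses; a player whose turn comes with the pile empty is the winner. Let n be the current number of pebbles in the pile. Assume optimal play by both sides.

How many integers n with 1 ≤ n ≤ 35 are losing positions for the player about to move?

12

Classify positions by backward induction: terminal positions (no move available) are W. From any other position, the mover wins iff some move reaches an L.
n=0: no move; the opponent has just taken the last pebble and therefore loses → W
n=1: L (sole option 0(W) is W)
n=2: W (go to 1, an L position)
n=3: W (go to 1, an L position)
n=4: L (options 3(W), 2(W) are all W)
n=5: W (go to 4, an L position)
n=6: W (go to 4, an L position)
n=7: L (options 6(W), 5(W), 2(W) are all W)
n=8: W (go to 7, an L position)
n=9: W (go to 7, an L position)
n=10: L (options 9(W), 8(W), 5(W), 2(W) are all W)
n=11: W (go to 10, an L position)
n=12: W (go to 10, an L position)
n=13: L (options 12(W), 11(W), 8(W), 5(W) are all W)
n=14: W (go to 13, an L position)
n=15: W (go to 13, an L position)
n=16: L (options 15(W), 14(W), 11(W), 8(W) are all W)
n=17: W (go to 16, an L position)
n=18: W (go to 16, an L position)
n=19: L (options 18(W), 17(W), 14(W), 11(W) are all W)
n=20: W (go to 19, an L position)
n=21: W (go to 19, an L position)
n=22: L (options 21(W), 20(W), 17(W), 14(W) are all W)
n=23: W (go to 22, an L position)
n=24: W (go to 22, an L position)
n=25: L (options 24(W), 23(W), 20(W), 17(W) are all W)
n=26: W (go to 25, an L position)
n=27: W (go to 25, an L position)
n=28: L (options 27(W), 26(W), 23(W), 20(W) are all W)
n=29: W (go to 28, an L position)
n=30: W (go to 28, an L position)
n=31: L (options 30(W), 29(W), 26(W), 23(W) are all W)
n=32: W (go to 31, an L position)
n=33: W (go to 31, an L position)
n=34: L (options 33(W), 32(W), 29(W), 26(W) are all W)
n=35: W (go to 34, an L position)
L entries with 1 ≤ n ≤ 35 (the range starts at n=1): n = 1, 4, 7, 10, 13, 16, 19, 22, 25, 28, 31, 34; that makes 12.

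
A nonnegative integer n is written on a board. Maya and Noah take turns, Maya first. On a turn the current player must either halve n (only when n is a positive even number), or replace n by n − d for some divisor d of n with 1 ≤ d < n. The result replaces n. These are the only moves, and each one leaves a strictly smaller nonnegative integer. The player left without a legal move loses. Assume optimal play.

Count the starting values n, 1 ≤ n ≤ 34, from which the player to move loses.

17

Build the W/L table. Terminal = L. A non-terminal position is W if it has a move to some L; otherwise it is L.
n=0: no move → L
n=1: no move → L
n=2: reaches L-position 1 → W
n=3: only reaches 2(W), which is W → L
n=4: reaches L-position 3 → W
n=5: only reaches 4(W), which is W → L
n=6: reaches L-position 3 → W
n=7: only reaches 6(W), which is W → L
n=8: reaches L-position 7 → W
n=9: only reaches 6(W), 8(W), all W → L
n=10: reaches L-position 5 → W
n=11: only reaches 10(W), which is W → L
n=12: reaches L-position 9 → W
n=13: only reaches 12(W), which is W → L
n=14: reaches L-position 7 → W
n=15: only reaches 10(W), 12(W), 14(W), all W → L
n=16: reaches L-position 15 → W
n=17: only reaches 16(W), which is W → L
n=18: reaches L-position 9 → W
n=19: only reaches 18(W), which is W → L
n=20: reaches L-position 15 → W
n=21: only reaches 14(W), 18(W), 20(W), all W → L
n=22: reaches L-position 11 → W
n=23: only reaches 22(W), which is W → L
n=24: reaches L-position 21 → W
n=25: only reaches 20(W), 24(W), all W → L
n=26: reaches L-position 13 → W
n=27: only reaches 18(W), 24(W), 26(W), all W → L
n=28: reaches L-position 21 → W
n=29: only reaches 28(W), which is W → L
n=30: reaches L-position 15 → W
n=31: only reaches 30(W), which is W → L
n=32: reaches L-position 31 → W
n=33: only reaches 22(W), 30(W), 32(W), all W → L
n=34: reaches L-position 17 → W
L entries with 1 ≤ n ≤ 34 (n=0 is outside the asked range and is not counted): n = 1, 3, 5, 7, 9, 11, 13, 15, 17, 19, 21, 23, 25, 27, 29, 31, 33; that makes 17.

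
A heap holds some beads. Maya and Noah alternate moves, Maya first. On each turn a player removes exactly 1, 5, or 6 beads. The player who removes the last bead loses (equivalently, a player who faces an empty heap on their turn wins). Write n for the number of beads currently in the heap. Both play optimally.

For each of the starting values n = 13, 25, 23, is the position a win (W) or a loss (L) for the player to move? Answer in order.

Compute win/loss labels from the base case upward. A position with no move is W. Any other position is W if it can reach an L in one move, else L.
n=0: no move; the opponent has just taken the last bead and therefore loses → W
n=1: only reaches 0(W), which is W → L
n=2: reaches L-position 1 → W
n=3: only reaches 2(W), which is W → L
n=4: reaches L-position 3 → W
n=5: only reaches 4(W), 0(W), all W → L
n=6: reaches L-position 5 → W
n=7: reaches L-position 1 → W
n=8: reaches L-position 3 → W
n=9: reaches L-position 3 → W
n=10: reaches L-position 5 → W
n=11: reaches L-position 5 → W
n=12: only reaches 11(W), 7(W), 6(W), all W → L
n=13: reaches L-position 12 → W
n=14: only reaches 13(W), 9(W), 8(W), all W → L
n=15: reaches L-position 14 → W
n=16: only reaches 15(W), 11(W), 10(W), all W → L
n=17: reaches L-position 16 → W
n=18: reaches L-position 12 → W
n=19: reaches L-position 14 → W
n=20: reaches L-position 14 → W
n=21: reaches L-position 16 → W
n=22: reaches L-position 16 → W
n=23: only reaches 22(W), 18(W), 17(W), all W → L
n=24: reaches L-position 23 → W
n=25: only reaches 24(W), 20(W), 19(W), all W → L

13: W, 25: L, 23: L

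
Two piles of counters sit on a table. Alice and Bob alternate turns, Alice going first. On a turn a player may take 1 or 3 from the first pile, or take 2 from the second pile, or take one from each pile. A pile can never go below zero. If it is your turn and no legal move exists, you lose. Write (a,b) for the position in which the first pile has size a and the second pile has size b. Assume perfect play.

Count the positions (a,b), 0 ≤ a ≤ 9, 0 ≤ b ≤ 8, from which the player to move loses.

31

Use the standard recursion: the mover loses at a terminal position; elsewhere, the mover wins exactly when some move hands the opponent an L position.
Every move lowers a or b (never raises either), so fill the grid row by row in increasing a, and left to right within a row: each cell's successors are then already labelled.
      b=0  b=1  b=2  b=3  b=4  b=5  b=6  b=7  b=8
a=0:    L    L    W    W    L    L    W    W    L
a=1:    W    W    W    L    W    W    W    L    W
a=2:    L    L    W    W    W    L    L    W    W
a=3:    W    W    W    L    W    W    W    W    W
a=4:    L    L    W    W    W    L    L    W    W
a=5:    W    W    W    L    L    W    W    W    L
a=6:    L    L    W    W    W    W    L    L    W
a=7:    W    W    W    L    L    W    W    W    W
a=8:    L    L    W    W    W    W    L    L    W
a=9:    W    W    W    L    L    W    W    W    W
Cells with no legal move (terminal, hence L): (0,0), (0,1).
The remaining L cells, each justified by listing all of its moves:
(0,4): →(0,2)(W) only, which is W, so L
(0,5): →(0,3)(W) only, which is W, so L
(0,8): →(0,6)(W) only, which is W, so L
(1,3): →(0,3)(W), (1,1)(W), (0,2)(W) — all W, so L
(1,7): →(0,7)(W), (1,5)(W), (0,6)(W) — all W, so L
(2,0): →(1,0)(W) only, which is W, so L
(2,1): →(1,1)(W), (1,0)(W) — all W, so L
(2,5): →(1,5)(W), (2,3)(W), (1,4)(W) — all W, so L
(2,6): →(1,6)(W), (2,4)(W), (1,5)(W) — all W, so L
(3,3): →(2,3)(W), (0,3)(W), (3,1)(W), (2,2)(W) — all W, so L
(4,0): →(3,0)(W), (1,0)(W) — all W, so L
(4,1): →(3,1)(W), (1,1)(W), (3,0)(W) — all W, so L
(4,5): →(3,5)(W), (1,5)(W), (4,3)(W), (3,4)(W) — all W, so L
(4,6): →(3,6)(W), (1,6)(W), (4,4)(W), (3,5)(W) — all W, so L
(5,3): →(4,3)(W), (2,3)(W), (5,1)(W), (4,2)(W) — all W, so L
(5,4): →(4,4)(W), (2,4)(W), (5,2)(W), (4,3)(W) — all W, so L
(5,8): →(4,8)(W), (2,8)(W), (5,6)(W), (4,7)(W) — all W, so L
(6,0): →(5,0)(W), (3,0)(W) — all W, so L
(6,1): →(5,1)(W), (3,1)(W), (5,0)(W) — all W, so L
(6,6): →(5,6)(W), (3,6)(W), (6,4)(W), (5,5)(W) — all W, so L
(6,7): →(5,7)(W), (3,7)(W), (6,5)(W), (5,6)(W) — all W, so L
(7,3): →(6,3)(W), (4,3)(W), (7,1)(W), (6,2)(W) — all W, so L
(7,4): →(6,4)(W), (4,4)(W), (7,2)(W), (6,3)(W) — all W, so L
(8,0): →(7,0)(W), (5,0)(W) — all W, so L
(8,1): →(7,1)(W), (5,1)(W), (7,0)(W) — all W, so L
(8,6): →(7,6)(W), (5,6)(W), (8,4)(W), (7,5)(W) — all W, so L
(8,7): →(7,7)(W), (5,7)(W), (8,5)(W), (7,6)(W) — all W, so L
(9,3): →(8,3)(W), (6,3)(W), (9,1)(W), (8,2)(W) — all W, so L
(9,4): →(8,4)(W), (6,4)(W), (9,2)(W), (8,3)(W) — all W, so L
Every other cell has at least one move into one of the L cells above, so it is W.
L cells per row: a=0: 5, a=1: 2, a=2: 4, a=3: 1, a=4: 4, a=5: 3, a=6: 4, a=7: 2, a=8: 4, a=9: 2; total 31.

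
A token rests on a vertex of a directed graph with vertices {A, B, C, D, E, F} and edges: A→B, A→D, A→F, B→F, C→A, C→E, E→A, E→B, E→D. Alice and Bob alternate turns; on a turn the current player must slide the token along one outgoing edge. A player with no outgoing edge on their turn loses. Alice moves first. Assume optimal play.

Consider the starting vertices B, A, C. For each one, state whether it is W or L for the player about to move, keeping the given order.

Work bottom-up. With no move the player to move loses. Otherwise the position is W if at least one move leads to an L position for the opponent, and L if every move leads to a W.
Every edge goes from a vertex to one that appears earlier in the order F, D, B, A, E, C, so processing vertices in that order labels each vertex after all of its successors.
F: no outgoing edge → L
D: no outgoing edge → L
B: →F(L), so W
A: →D(L), so W
E: →D(L), so W
C: →E(W), A(W) — all W, so L

B: W, A: W, C: L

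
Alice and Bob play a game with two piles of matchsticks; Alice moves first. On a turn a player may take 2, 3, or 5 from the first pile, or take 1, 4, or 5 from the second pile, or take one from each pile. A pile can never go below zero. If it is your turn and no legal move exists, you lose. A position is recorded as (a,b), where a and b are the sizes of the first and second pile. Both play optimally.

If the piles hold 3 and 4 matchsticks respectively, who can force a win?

Alice wins.

Classify positions by backward induction: terminal positions (no move available) are L. From any other position, the mover wins iff some move reaches an L.
No move ever increases a pile, so every position that can arise here has a ≤ 3 and b ≤ 4; it is enough to label the cells with 0 ≤ a ≤ 3 and 0 ≤ b ≤ 4.
Every move lowers a or b (never raises either), so fill the grid row by row in increasing a, and left to right within a row: each cell's successors are then already labelled.
      b=0  b=1  b=2  b=3  b=4
a=0:    L    W    L    W    W
a=1:    L    W    L    W    W
a=2:    W    W    W    W    L
a=3:    W    L    W    L    W
Cells with no legal move (terminal, hence L): (0,0), (1,0).
The remaining L cells, each justified by listing all of its moves:
(0,2): only reaches (0,1)(W), which is W → L
(1,2): only reaches (1,1)(W), (0,1)(W), all W → L
(2,4): only reaches (0,4)(W), (2,3)(W), (2,0)(W), (1,3)(W), all W → L
(3,1): only reaches (1,1)(W), (0,1)(W), (3,0)(W), (2,0)(W), all W → L
(3,3): only reaches (1,3)(W), (0,3)(W), (3,2)(W), (2,2)(W), all W → L
Every other cell has at least one move into one of the L cells above, so it is W.
From (3,4) Alice can move to (3,3), reaching an L position.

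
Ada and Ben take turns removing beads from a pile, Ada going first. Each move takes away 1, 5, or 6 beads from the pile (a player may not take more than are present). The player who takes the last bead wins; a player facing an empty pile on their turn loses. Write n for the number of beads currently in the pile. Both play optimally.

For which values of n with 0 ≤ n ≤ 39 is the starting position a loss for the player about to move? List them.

0, 2, 4, 11, 13, 15, 22, 24, 26, 33, 35, 37

Positions with no move are L. A position that does have a move is losing for the player to move precisely when every available move leads to a winning position for the opponent. Fill in the labels:
n=0: no move → L
n=1: can move to 0, which is L ⇒ W
n=2: the only move is to 1(W), a W ⇒ L
n=3: can move to 2, which is L ⇒ W
n=4: the only move is to 3(W), a W ⇒ L
n=5: can move to 4, which is L ⇒ W
n=6: can move to 0, which is L ⇒ W
n=7: can move to 2, which is L ⇒ W
n=8: can move to 2, which is L ⇒ W
n=9: can move to 4, which is L ⇒ W
n=10: can move to 4, which is L ⇒ W
n=11: moves to 10(W), 6(W), 5(W); every one is W ⇒ L
n=12: can move to 11, which is L ⇒ W
n=13: moves to 12(W), 8(W), 7(W); every one is W ⇒ L
n=14: can move to 13, which is L ⇒ W
n=15: moves to 14(W), 10(W), 9(W); every one is W ⇒ L
n=16: can move to 15, which is L ⇒ W
n=17: can move to 11, which is L ⇒ W
n=18: can move to 13, which is L ⇒ W
n=19: can move to 13, which is L ⇒ W
n=20: can move to 15, which is L ⇒ W
n=21: can move to 15, which is L ⇒ W
n=22: moves to 21(W), 17(W), 16(W); every one is W ⇒ L
n=23: can move to 22, which is L ⇒ W
n=24: moves to 23(W), 19(W), 18(W); every one is W ⇒ L
n=25: can move to 24, which is L ⇒ W
n=26: moves to 25(W), 21(W), 20(W); every one is W ⇒ L
n=27: can move to 26, which is L ⇒ W
n=28: can move to 22, which is L ⇒ W
n=29: can move to 24, which is L ⇒ W
n=30: can move to 24, which is L ⇒ W
n=31: can move to 26, which is L ⇒ W
n=32: can move to 26, which is L ⇒ W
n=33: moves to 32(W), 28(W), 27(W); every one is W ⇒ L
n=34: can move to 33, which is L ⇒ W
n=35: moves to 34(W), 30(W), 29(W); every one is W ⇒ L
n=36: can move to 35, which is L ⇒ W
n=37: moves to 36(W), 32(W), 31(W); every one is W ⇒ L
n=38: can move to 37, which is L ⇒ W
n=39: can move to 33, which is L ⇒ W
The losing starting values of n are exactly the entries labelled L in this table (12 of them).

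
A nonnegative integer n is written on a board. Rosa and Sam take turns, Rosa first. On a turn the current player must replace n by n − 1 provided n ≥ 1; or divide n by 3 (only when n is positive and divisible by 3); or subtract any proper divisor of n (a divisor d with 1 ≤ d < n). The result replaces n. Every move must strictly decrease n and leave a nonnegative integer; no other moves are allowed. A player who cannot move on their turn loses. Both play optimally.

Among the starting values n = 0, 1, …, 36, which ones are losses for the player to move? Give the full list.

0, 2, 5, 7, 9, 11, 13, 16, 19, 23, 25, 28, 31, 34

Label each position W (a win for the player to move) or L (a loss). A position with no legal move is L; any other position is W exactly when some move reaches an L, and L when every move reaches a W.
n=0: no move → L
n=1: reaches L-position 0 → W
n=2: only reaches 1(W), which is W → L
n=3: reaches L-position 2 → W
n=4: reaches L-position 2 → W
n=5: only reaches 4(W), which is W → L
n=6: reaches L-position 2 → W
n=7: only reaches 6(W), which is W → L
n=8: reaches L-position 7 → W
n=9: only reaches 3(W), 6(W), 8(W), all W → L
n=10: reaches L-position 5 → W
n=11: only reaches 10(W), which is W → L
n=12: reaches L-position 9 → W
n=13: only reaches 12(W), which is W → L
n=14: reaches L-position 7 → W
n=15: reaches L-position 5 → W
n=16: only reaches 8(W), 12(W), 14(W), 15(W), all W → L
n=17: reaches L-position 16 → W
n=18: reaches L-position 9 → W
n=19: only reaches 18(W), which is W → L
n=20: reaches L-position 16 → W
n=21: reaches L-position 7 → W
n=22: reaches L-position 11 → W
n=23: only reaches 22(W), which is W → L
n=24: reaches L-position 16 → W
n=25: only reaches 20(W), 24(W), all W → L
n=26: reaches L-position 13 → W
n=27: reaches L-position 9 → W
n=28: only reaches 14(W), 21(W), 24(W), 26(W), 27(W), all W → L
n=29: reaches L-position 28 → W
n=30: reaches L-position 25 → W
n=31: only reaches 30(W), which is W → L
n=32: reaches L-position 16 → W
n=33: reaches L-position 11 → W
n=34: only reaches 17(W), 32(W), 33(W), all W → L
n=35: reaches L-position 28 → W
n=36: reaches L-position 34 → W
The losing starting values of n are exactly the entries labelled L in this table (14 of them).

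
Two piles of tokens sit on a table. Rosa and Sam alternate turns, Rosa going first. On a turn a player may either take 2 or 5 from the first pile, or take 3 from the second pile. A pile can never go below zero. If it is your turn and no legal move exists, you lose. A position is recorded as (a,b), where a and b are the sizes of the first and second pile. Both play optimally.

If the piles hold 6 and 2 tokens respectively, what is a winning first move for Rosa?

Move to (4,2).

Use the standard recursion: the mover loses at a terminal position; elsewhere, the mover wins exactly when some move hands the opponent an L position.
No move ever increases a pile, so every position that can arise here has a ≤ 6 and b ≤ 2; it is enough to label the cells with 0 ≤ a ≤ 6 and 0 ≤ b ≤ 2.
Every move lowers a or b (never raises either), so fill the grid row by row in increasing a, and left to right within a row: each cell's successors are then already labelled.
      b=0  b=1  b=2
a=0:    L    L    L
a=1:    L    L    L
a=2:    W    W    W
a=3:    W    W    W
a=4:    L    L    L
a=5:    W    W    W
a=6:    W    W    W
Cells with no legal move (terminal, hence L): (0,0), (0,1), (0,2), (1,0), (1,1), (1,2).
The remaining L cells, each justified by listing all of its moves:
(4,0): the only move is to (2,0)(W), a W ⇒ L
(4,1): the only move is to (2,1)(W), a W ⇒ L
(4,2): the only move is to (2,2)(W), a W ⇒ L
Every other cell has at least one move into one of the L cells above, so it is W.
From (6,2), the L positions reachable in one move are: (4,2), (1,2). Any move reaching one of these is winning.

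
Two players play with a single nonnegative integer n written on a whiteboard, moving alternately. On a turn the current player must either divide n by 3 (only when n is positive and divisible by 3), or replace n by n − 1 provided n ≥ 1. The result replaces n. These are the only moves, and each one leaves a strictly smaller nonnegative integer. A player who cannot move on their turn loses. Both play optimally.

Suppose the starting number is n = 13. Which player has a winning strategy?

The second player wins.

Classify positions by backward induction: terminal positions (no move available) are L. From any other position, the mover wins iff some move reaches an L.
n=0: no move → L
n=1: W (go to 0, an L position)
n=2: L (sole option 1(W) is W)
n=3: W (go to 2, an L position)
n=4: L (sole option 3(W) is W)
n=5: W (go to 4, an L position)
n=6: W (go to 2, an L position)
n=7: L (sole option 6(W) is W)
n=8: W (go to 7, an L position)
n=9: L (options 3(W), 8(W) are all W)
n=10: W (go to 9, an L position)
n=11: L (sole option 10(W) is W)
n=12: W (go to 4, an L position)
n=13: L (sole option 12(W) is W)
The starting position 13 is L: whatever the player to move does, the opponent receives a W position.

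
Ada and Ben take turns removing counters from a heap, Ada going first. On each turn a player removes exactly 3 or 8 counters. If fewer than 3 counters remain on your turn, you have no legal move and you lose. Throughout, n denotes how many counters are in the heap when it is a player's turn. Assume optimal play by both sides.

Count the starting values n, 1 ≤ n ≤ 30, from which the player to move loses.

Label each position W (a win for the player to move) or L (a loss). A position with no legal move is L; any other position is W exactly when some move reaches an L, and L when every move reaches a W.
n=0: no move → L
n=1: no move → L
n=2: no move → L
n=3: W (go to 0, an L position)
n=4: W (go to 1, an L position)
n=5: W (go to 2, an L position)
n=6: L (sole option 3(W) is W)
n=7: L (sole option 4(W) is W)
n=8: W (go to 0, an L position)
n=9: W (go to 6, an L position)
n=10: W (go to 7, an L position)
n=11: L (options 8(W), 3(W) are all W)
n=12: L (options 9(W), 4(W) are all W)
n=13: L (options 10(W), 5(W) are all W)
n=14: W (go to 11, an L position)
n=15: W (go to 12, an L position)
n=16: W (go to 13, an L position)
n=17: L (options 14(W), 9(W) are all W)
n=18: L (options 15(W), 10(W) are all W)
n=19: W (go to 11, an L position)
n=20: W (go to 17, an L position)
n=21: W (go to 18, an L position)
n=22: L (options 19(W), 14(W) are all W)
n=23: L (options 20(W), 15(W) are all W)
n=24: L (options 21(W), 16(W) are all W)
n=25: W (go to 22, an L position)
n=26: W (go to 23, an L position)
n=27: W (go to 24, an L position)
n=28: L (options 25(W), 20(W) are all W)
n=29: L (options 26(W), 21(W) are all W)
n=30: W (go to 22, an L position)
L entries with 1 ≤ n ≤ 30 (n=0 is outside the asked range and is not counted): n = 1, 2, 6, 7, 11, 12, 13, 17, 18, 22, 23, 24, 28, 29; that makes 14.

14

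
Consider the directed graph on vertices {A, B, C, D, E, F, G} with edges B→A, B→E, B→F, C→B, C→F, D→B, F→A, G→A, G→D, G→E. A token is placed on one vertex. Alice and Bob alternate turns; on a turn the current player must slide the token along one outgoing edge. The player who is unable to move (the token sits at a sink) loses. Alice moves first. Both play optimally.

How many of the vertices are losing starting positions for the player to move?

Positions with no move are L. A position that does have a move is losing for the player to move precisely when every available move leads to a winning position for the opponent. Fill in the labels:
Every edge goes from a vertex to one that appears earlier in the order E, A, F, B, D, C, G, so processing vertices in that order labels each vertex after all of its successors.
E: no outgoing edge → L
A: no outgoing edge → L
F: W (go to A, an L position)
B: W (go to A, an L position)
D: L (sole option B(W) is W)
C: L (options B(W), F(W) are all W)
G: W (go to D, an L position)
The L vertices are A, C, D, E; that is 4 in all.

4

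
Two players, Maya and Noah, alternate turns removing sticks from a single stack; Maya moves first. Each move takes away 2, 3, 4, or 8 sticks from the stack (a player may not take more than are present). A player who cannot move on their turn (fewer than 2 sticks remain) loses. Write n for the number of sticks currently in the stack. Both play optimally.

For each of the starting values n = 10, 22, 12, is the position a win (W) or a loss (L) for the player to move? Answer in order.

10: W, 22: W, 12: L

Compute win/loss labels from the base case upward. A position with no move is L. Any other position is W if it can reach an L in one move, else L.
n=0: no move → L
n=1: no move → L
n=2: →0(L), so W
n=3: →1(L), so W
n=4: →1(L), so W
n=5: →1(L), so W
n=6: →4(W), 3(W), 2(W) — all W, so L
n=7: →5(W), 4(W), 3(W) — all W, so L
n=8: →6(L), so W
n=9: →7(L), so W
n=10: →7(L), so W
n=11: →7(L), so W
n=12: →10(W), 9(W), 8(W), 4(W) — all W, so L
n=13: →11(W), 10(W), 9(W), 5(W) — all W, so L
n=14: →12(L), so W
n=15: →13(L), so W
n=16: →13(L), so W
n=17: →13(L), so W
n=18: →16(W), 15(W), 14(W), 10(W) — all W, so L
n=19: →17(W), 16(W), 15(W), 11(W) — all W, so L
n=20: →18(L), so W
n=21: →19(L), so W
n=22: →19(L), so W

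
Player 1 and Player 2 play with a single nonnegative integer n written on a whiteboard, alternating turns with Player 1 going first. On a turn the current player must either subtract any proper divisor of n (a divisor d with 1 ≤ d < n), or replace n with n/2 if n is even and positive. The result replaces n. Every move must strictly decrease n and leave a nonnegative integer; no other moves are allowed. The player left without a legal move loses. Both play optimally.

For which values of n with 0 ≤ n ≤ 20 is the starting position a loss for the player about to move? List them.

Use the standard recursion: the mover loses at a terminal position; elsewhere, the mover wins exactly when some move hands the opponent an L position.
n=0: no move → L
n=1: no move → L
n=2: can move to 1, which is L ⇒ W
n=3: the only move is to 2(W), a W ⇒ L
n=4: can move to 3, which is L ⇒ W
n=5: the only move is to 4(W), a W ⇒ L
n=6: can move to 3, which is L ⇒ W
n=7: the only move is to 6(W), a W ⇒ L
n=8: can move to 7, which is L ⇒ W
n=9: moves to 6(W), 8(W); every one is W ⇒ L
n=10: can move to 5, which is L ⇒ W
n=11: the only move is to 10(W), a W ⇒ L
n=12: can move to 9, which is L ⇒ W
n=13: the only move is to 12(W), a W ⇒ L
n=14: can move to 7, which is L ⇒ W
n=15: moves to 10(W), 12(W), 14(W); every one is W ⇒ L
n=16: can move to 15, which is L ⇒ W
n=17: the only move is to 16(W), a W ⇒ L
n=18: can move to 9, which is L ⇒ W
n=19: the only move is to 18(W), a W ⇒ L
n=20: can move to 15, which is L ⇒ W
Reading off the rows marked L gives the requested list; there are 11 such values of n.

0, 1, 3, 5, 7, 9, 11, 13, 15, 17, 19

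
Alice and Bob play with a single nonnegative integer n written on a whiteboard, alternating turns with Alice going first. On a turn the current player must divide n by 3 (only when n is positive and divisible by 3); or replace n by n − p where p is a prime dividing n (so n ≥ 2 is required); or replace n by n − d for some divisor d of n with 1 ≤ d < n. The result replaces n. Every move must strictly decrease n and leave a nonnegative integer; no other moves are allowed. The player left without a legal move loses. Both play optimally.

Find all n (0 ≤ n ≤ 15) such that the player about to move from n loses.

Build the W/L table. Terminal = L. A non-terminal position is W if it has a move to some L; otherwise it is L.
n=0: no move → L
n=1: no move → L
n=2: W (go to 0, an L position)
n=3: W (go to 0, an L position)
n=4: L (options 2(W), 3(W) are all W)
n=5: W (go to 0, an L position)
n=6: W (go to 4, an L position)
n=7: W (go to 0, an L position)
n=8: W (go to 4, an L position)
n=9: L (options 3(W), 6(W), 8(W) are all W)
n=10: W (go to 9, an L position)
n=11: W (go to 0, an L position)
n=12: W (go to 4, an L position)
n=13: W (go to 0, an L position)
n=14: L (options 7(W), 12(W), 13(W) are all W)
n=15: W (go to 14, an L position)
Reading off the rows marked L gives the requested list; there are 5 such values of n.

0, 1, 4, 9, 14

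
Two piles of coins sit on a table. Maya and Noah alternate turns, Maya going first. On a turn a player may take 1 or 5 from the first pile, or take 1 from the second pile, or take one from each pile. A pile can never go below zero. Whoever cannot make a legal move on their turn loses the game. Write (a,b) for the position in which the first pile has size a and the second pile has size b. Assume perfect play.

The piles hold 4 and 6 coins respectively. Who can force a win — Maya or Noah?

Noah wins.

Classify positions by backward induction: terminal positions (no move available) are L. From any other position, the mover wins iff some move reaches an L.
No move ever increases a pile, so every position that can arise here has a ≤ 4 and b ≤ 6; it is enough to label the cells with 0 ≤ a ≤ 4 and 0 ≤ b ≤ 6.
Every move lowers a or b (never raises either), so fill the grid row by row in increasing a, and left to right within a row: each cell's successors are then already labelled.
      b=0  b=1  b=2  b=3  b=4  b=5  b=6
a=0:    L    W    L    W    L    W    L
a=1:    W    W    W    W    W    W    W
a=2:    L    W    L    W    L    W    L
a=3:    W    W    W    W    W    W    W
a=4:    L    W    L    W    L    W    L
Cells with no legal move (terminal, hence L): (0,0).
The remaining L cells, each justified by listing all of its moves:
(0,2): only reaches (0,1)(W), which is W → L
(0,4): only reaches (0,3)(W), which is W → L
(0,6): only reaches (0,5)(W), which is W → L
(2,0): only reaches (1,0)(W), which is W → L
(2,2): only reaches (1,2)(W), (2,1)(W), (1,1)(W), all W → L
(2,4): only reaches (1,4)(W), (2,3)(W), (1,3)(W), all W → L
(2,6): only reaches (1,6)(W), (2,5)(W), (1,5)(W), all W → L
(4,0): only reaches (3,0)(W), which is W → L
(4,2): only reaches (3,2)(W), (4,1)(W), (3,1)(W), all W → L
(4,4): only reaches (3,4)(W), (4,3)(W), (3,3)(W), all W → L
(4,6): only reaches (3,6)(W), (4,5)(W), (3,5)(W), all W → L
Every other cell has at least one move into one of the L cells above, so it is W.
Every move from (4,6) reaches a W position, so the mover loses.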